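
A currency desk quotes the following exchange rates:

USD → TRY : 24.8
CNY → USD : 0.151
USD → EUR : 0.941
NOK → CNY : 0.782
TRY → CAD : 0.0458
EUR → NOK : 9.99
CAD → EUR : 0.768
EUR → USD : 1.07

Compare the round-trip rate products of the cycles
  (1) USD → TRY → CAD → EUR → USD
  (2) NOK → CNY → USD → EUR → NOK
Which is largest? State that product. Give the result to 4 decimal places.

(1) 24.8 × 0.0458 × 0.768 × 1.07 = 0.93339
(2) 0.782 × 0.151 × 0.941 × 9.99 = 1.11004
Highest is cycle (2) at 1.1100 (>1, arbitrage).

1.1100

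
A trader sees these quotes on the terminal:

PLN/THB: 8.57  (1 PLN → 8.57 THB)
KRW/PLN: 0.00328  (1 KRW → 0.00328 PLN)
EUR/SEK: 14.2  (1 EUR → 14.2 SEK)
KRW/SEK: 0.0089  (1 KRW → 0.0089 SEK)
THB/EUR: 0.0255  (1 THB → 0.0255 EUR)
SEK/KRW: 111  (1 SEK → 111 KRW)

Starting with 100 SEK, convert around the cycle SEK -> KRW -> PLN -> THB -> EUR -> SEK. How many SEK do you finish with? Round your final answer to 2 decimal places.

112.98

100 SEK × 111 = 11100 KRW
11100 KRW × 0.00328 = 36.408 PLN
36.408 PLN × 8.57 = 312.01656 THB
312.01656 THB × 0.0255 = 7.95642228 EUR
7.95642228 EUR × 14.2 = 112.981196376 SEK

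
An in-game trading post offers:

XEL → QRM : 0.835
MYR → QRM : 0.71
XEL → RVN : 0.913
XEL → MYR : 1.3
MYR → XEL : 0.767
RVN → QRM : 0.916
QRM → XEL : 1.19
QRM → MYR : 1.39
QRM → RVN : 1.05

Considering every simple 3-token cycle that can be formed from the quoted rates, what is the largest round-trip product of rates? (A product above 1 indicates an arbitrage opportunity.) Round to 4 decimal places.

1.0984

QRM→XEL→MYR→QRM: 1.19 × 1.3 × 0.71 = 1.09837
QRM→XEL→RVN→QRM: 1.19 × 0.913 × 0.916 = 0.99521
QRM→MYR→XEL→QRM: 1.39 × 0.767 × 0.835 = 0.89022
Maximum is QRM→XEL→MYR→QRM at 1.0984; arbitrage exists.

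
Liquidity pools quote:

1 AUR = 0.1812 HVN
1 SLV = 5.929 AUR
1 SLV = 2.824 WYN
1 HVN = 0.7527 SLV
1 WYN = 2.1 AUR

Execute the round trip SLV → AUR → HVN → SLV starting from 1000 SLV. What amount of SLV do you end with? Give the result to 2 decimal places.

1000 SLV × 5.929 = 5929 AUR
5929 AUR × 0.1812 = 1074.3348 HVN
1074.3348 HVN × 0.7527 = 808.65180396 SLV

808.65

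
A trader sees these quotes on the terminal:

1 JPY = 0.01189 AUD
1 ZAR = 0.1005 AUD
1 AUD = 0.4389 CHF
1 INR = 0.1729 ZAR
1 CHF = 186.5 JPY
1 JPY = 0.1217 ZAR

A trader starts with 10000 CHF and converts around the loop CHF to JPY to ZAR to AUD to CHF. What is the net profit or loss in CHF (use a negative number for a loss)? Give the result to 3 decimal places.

10000 CHF × 186.5 = 1865000 JPY
1865000 JPY × 0.1217 = 226970.5 ZAR
226970.5 ZAR × 0.1005 = 22810.53525 AUD
22810.53525 AUD × 0.4389 = 10011.543921225 CHF
Net change: 10011.543921225 − 10000 = 11.543921225 CHF

11.544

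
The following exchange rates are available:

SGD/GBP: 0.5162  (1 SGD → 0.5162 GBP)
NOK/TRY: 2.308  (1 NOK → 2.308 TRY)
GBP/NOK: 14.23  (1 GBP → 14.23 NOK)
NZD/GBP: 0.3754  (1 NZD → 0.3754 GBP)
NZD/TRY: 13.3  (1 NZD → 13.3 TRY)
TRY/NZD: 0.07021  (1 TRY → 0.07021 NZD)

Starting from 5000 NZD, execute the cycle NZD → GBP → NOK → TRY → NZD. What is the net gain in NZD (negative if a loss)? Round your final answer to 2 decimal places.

5000 NZD × 0.3754 = 1877 GBP
1877 GBP × 14.23 = 26709.71 NOK
26709.71 NOK × 2.308 = 61646.01068 TRY
61646.01068 TRY × 0.07021 = 4328.1664098428 NZD
Net change: 4328.1664098428 − 5000 = -671.8335901572 NZD

-671.83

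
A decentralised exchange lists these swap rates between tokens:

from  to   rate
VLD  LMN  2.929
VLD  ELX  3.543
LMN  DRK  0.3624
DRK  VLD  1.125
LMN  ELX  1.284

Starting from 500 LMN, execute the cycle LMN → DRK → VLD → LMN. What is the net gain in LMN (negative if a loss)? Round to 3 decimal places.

97.077

500 LMN × 0.3624 = 181.2 DRK
181.2 DRK × 1.125 = 203.85 VLD
203.85 VLD × 2.929 = 597.07665 LMN
Net change: 597.07665 − 500 = 97.07665 LMN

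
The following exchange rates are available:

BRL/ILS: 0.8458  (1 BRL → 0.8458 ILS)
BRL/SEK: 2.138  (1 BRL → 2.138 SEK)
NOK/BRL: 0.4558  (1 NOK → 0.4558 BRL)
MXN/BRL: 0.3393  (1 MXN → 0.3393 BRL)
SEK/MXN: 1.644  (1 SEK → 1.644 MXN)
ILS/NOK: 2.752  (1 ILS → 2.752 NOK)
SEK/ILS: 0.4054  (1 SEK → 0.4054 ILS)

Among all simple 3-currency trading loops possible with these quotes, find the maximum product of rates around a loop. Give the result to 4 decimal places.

1.1926

MXN→BRL→SEK→MXN: 0.3393 × 2.138 × 1.644 = 1.19260
BRL→ILS→NOK→BRL: 0.8458 × 2.752 × 0.4558 = 1.06094
Maximum is MXN→BRL→SEK→MXN at 1.1926; arbitrage exists.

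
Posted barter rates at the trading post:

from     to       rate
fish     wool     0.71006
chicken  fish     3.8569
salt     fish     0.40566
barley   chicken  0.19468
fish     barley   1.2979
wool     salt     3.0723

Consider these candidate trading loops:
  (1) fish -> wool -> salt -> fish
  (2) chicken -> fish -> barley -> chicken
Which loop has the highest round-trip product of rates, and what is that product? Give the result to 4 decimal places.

(1) 0.71006 × 3.0723 × 0.40566 = 0.88495
(2) 3.8569 × 1.2979 × 0.19468 = 0.97454
Highest is cycle (2) at 0.9745 (≤1, no arbitrage).

0.9745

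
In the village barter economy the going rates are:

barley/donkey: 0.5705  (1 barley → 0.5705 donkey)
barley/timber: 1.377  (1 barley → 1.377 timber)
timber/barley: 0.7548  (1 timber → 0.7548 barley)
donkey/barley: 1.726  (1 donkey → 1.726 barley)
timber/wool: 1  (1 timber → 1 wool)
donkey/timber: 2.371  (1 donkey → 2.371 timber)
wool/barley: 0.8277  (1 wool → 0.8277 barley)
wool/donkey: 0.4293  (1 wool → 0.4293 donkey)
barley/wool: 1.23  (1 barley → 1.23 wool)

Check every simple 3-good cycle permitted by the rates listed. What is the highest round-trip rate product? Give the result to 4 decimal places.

1.1397

barley→timber→wool→barley: 1.377 × 1 × 0.8277 = 1.13974
barley→donkey→timber→barley: 0.5705 × 2.371 × 0.7548 = 1.02098
timber→wool→donkey→timber: 1 × 0.4293 × 2.371 = 1.01787
barley→wool→donkey→barley: 1.23 × 0.4293 × 1.726 = 0.91140
Maximum is barley→timber→wool→barley at 1.1397; arbitrage exists.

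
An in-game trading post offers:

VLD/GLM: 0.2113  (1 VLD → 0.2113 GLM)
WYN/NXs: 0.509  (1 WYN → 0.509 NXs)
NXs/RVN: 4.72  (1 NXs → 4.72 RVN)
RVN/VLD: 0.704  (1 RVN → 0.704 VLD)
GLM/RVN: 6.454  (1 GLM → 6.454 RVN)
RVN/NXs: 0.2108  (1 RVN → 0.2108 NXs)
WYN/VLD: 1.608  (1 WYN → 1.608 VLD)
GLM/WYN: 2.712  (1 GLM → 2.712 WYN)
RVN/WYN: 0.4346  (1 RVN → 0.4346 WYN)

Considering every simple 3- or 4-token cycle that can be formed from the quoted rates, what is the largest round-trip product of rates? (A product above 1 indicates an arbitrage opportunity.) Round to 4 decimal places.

WYN→NXs→RVN→WYN: 0.509 × 4.72 × 0.4346 = 1.04412
VLD→GLM→RVN→VLD: 0.2113 × 6.454 × 0.704 = 0.96007
WYN→VLD→GLM→RVN→WYN: 1.608 × 0.2113 × 6.454 × 0.4346 = 0.95302
WYN→VLD→GLM→WYN: 1.608 × 0.2113 × 2.712 = 0.92146
Maximum is WYN→NXs→RVN→WYN at 1.0441; arbitrage exists.

1.0441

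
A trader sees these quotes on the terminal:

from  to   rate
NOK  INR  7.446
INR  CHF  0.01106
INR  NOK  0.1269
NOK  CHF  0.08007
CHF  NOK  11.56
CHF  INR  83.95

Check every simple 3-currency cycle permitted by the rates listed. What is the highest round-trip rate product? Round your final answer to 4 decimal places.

NOK→INR→CHF→NOK: 7.446 × 0.01106 × 11.56 = 0.95200
NOK→CHF→INR→NOK: 0.08007 × 83.95 × 0.1269 = 0.85301
Maximum is NOK→INR→CHF→NOK at 0.9520; no arbitrage — every cycle loses value.

0.9520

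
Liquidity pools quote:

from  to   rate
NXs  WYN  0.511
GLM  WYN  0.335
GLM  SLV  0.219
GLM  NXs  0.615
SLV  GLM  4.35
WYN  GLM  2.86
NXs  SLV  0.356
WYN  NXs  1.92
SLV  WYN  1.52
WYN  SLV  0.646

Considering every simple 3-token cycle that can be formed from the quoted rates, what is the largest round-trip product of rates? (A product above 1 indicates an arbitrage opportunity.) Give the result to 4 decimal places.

WYN→NXs→SLV→WYN: 1.92 × 0.356 × 1.52 = 1.03895
GLM→NXs→SLV→GLM: 0.615 × 0.356 × 4.35 = 0.95239
WYN→GLM→SLV→WYN: 2.86 × 0.219 × 1.52 = 0.95204
WYN→SLV→GLM→WYN: 0.646 × 4.35 × 0.335 = 0.94138
WYN→GLM→NXs→WYN: 2.86 × 0.615 × 0.511 = 0.89880
Maximum is WYN→NXs→SLV→WYN at 1.0390; arbitrage exists.

1.0390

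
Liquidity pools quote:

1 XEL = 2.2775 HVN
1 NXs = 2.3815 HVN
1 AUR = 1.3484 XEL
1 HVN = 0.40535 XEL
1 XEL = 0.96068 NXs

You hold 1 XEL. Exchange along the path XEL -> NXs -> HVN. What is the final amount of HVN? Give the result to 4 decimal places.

1 XEL × 0.96068 = 0.96068 NXs
0.96068 NXs × 2.3815 = 2.28785942 HVN

2.2879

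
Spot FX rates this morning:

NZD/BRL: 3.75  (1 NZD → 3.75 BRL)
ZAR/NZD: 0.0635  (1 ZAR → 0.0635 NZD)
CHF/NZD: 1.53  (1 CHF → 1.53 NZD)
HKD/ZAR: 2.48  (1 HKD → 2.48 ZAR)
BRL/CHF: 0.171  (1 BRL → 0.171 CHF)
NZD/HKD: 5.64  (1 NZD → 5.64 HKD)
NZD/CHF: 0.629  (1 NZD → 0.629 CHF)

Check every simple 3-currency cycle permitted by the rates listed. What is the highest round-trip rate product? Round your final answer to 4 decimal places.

BRL→CHF→NZD→BRL: 0.171 × 1.53 × 3.75 = 0.98111
HKD→ZAR→NZD→HKD: 2.48 × 0.0635 × 5.64 = 0.88819
Maximum is BRL→CHF→NZD→BRL at 0.9811; no arbitrage — every cycle loses value.

0.9811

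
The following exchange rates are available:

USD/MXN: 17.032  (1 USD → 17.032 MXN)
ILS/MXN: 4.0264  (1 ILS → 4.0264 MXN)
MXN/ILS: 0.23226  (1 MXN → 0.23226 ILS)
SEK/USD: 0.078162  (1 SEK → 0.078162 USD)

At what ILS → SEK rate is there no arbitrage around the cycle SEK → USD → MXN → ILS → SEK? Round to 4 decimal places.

Known legs of the cycle: 0.078162 × 17.032 × 0.23226 = 0.30919732903584
For no arbitrage the full-cycle product must be 1, so the missing rate is 1 / 0.30919732903584 ≈ 3.234181.

3.2342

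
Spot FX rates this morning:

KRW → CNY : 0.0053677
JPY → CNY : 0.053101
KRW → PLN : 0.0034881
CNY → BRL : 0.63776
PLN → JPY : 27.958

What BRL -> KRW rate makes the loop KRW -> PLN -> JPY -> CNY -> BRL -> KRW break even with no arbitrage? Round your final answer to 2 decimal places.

302.79

Known legs of the cycle: 0.0034881 × 27.958 × 0.053101 × 0.63776 = 0.003302592608410189248
For no arbitrage the full-cycle product must be 1, so the missing rate is 1 / 0.003302592608410189248 ≈ 302.7924.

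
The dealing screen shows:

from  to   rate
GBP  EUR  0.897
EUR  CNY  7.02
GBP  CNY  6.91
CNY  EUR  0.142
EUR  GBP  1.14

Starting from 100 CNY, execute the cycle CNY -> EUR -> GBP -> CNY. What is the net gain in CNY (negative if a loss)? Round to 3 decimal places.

11.859

100 CNY × 0.142 = 14.2 EUR
14.2 EUR × 1.14 = 16.188 GBP
16.188 GBP × 6.91 = 111.85908 CNY
Net change: 111.85908 − 100 = 11.85908 CNY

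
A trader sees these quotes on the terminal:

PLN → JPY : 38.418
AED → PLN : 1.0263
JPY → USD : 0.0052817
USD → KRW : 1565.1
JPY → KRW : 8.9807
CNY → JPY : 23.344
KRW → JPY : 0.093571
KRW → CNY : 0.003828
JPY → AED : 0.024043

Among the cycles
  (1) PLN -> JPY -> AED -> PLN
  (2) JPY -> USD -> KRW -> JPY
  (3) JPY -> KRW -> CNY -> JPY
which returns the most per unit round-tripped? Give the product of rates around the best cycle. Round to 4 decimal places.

(1) 38.418 × 0.024043 × 1.0263 = 0.94798
(2) 0.0052817 × 1565.1 × 0.093571 = 0.77349
(3) 8.9807 × 0.003828 × 23.344 = 0.80252
Highest is cycle (1) at 0.9480 (≤1, no arbitrage).

0.9480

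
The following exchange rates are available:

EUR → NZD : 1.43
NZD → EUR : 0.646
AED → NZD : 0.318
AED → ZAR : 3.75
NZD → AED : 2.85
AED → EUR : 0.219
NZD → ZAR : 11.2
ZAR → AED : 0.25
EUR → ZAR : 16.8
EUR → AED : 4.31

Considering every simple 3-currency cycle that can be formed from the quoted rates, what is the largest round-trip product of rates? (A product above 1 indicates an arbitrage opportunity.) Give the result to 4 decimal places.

0.9198

AED→EUR→ZAR→AED: 0.219 × 16.8 × 0.25 = 0.91980
AED→EUR→NZD→AED: 0.219 × 1.43 × 2.85 = 0.89253
AED→NZD→ZAR→AED: 0.318 × 11.2 × 0.25 = 0.89040
AED→NZD→EUR→AED: 0.318 × 0.646 × 4.31 = 0.88539
Maximum is AED→EUR→ZAR→AED at 0.9198; no arbitrage — every cycle loses value.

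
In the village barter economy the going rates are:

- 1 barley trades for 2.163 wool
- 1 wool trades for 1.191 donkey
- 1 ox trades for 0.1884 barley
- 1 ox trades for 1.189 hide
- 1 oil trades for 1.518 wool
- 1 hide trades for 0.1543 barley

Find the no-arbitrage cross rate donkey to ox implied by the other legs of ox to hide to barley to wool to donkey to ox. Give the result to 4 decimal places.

Known legs of the cycle: 1.189 × 0.1543 × 2.163 × 1.191 = 0.4726243157391
For no arbitrage the full-cycle product must be 1, so the missing rate is 1 / 0.4726243157391 ≈ 2.115845.

2.1158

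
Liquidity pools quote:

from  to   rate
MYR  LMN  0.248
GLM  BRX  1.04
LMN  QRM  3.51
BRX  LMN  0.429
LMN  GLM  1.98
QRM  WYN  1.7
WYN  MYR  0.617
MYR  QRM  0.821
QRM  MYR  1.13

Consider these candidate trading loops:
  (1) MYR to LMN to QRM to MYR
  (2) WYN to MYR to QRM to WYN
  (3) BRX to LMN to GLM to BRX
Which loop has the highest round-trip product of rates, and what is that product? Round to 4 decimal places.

(1) 0.248 × 3.51 × 1.13 = 0.98364
(2) 0.617 × 0.821 × 1.7 = 0.86115
(3) 0.429 × 1.98 × 1.04 = 0.88340
Highest is cycle (1) at 0.9836 (≤1, no arbitrage).

0.9836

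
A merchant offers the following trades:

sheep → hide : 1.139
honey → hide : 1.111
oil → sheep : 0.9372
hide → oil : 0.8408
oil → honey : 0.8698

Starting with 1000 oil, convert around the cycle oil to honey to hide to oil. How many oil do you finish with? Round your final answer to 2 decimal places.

1000 oil × 0.8698 = 869.8 honey
869.8 honey × 1.111 = 966.3478 hide
966.3478 hide × 0.8408 = 812.50523024 oil

812.51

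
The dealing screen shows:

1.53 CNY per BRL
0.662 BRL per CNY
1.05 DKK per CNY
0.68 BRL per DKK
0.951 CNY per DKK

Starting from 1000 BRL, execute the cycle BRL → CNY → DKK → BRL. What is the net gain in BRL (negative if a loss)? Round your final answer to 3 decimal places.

92.420

1000 BRL × 1.53 = 1530 CNY
1530 CNY × 1.05 = 1606.5 DKK
1606.5 DKK × 0.68 = 1092.42 BRL
Net change: 1092.42 − 1000 = 92.42 BRL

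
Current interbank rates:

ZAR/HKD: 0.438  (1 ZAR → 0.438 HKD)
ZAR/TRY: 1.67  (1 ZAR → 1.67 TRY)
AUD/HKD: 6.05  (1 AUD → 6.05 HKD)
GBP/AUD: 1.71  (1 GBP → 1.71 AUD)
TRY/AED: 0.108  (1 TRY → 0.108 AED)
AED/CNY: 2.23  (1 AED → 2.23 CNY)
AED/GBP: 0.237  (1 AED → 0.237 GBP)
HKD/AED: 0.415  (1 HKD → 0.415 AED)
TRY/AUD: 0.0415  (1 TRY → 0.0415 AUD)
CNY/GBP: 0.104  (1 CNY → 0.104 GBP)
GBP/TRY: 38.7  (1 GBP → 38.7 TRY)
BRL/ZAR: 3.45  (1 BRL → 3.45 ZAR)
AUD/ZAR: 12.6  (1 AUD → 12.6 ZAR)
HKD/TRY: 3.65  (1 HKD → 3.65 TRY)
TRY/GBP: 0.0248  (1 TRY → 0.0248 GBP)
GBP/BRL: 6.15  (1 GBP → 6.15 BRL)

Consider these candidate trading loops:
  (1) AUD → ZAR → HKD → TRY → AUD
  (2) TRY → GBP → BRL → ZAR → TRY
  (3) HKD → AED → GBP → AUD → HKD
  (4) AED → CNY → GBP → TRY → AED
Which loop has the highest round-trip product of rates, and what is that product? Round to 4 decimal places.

(1) 12.6 × 0.438 × 3.65 × 0.0415 = 0.83596
(2) 0.0248 × 6.15 × 3.45 × 1.67 = 0.87874
(3) 0.415 × 0.237 × 1.71 × 6.05 = 1.01753
(4) 2.23 × 0.104 × 38.7 × 0.108 = 0.96933
Highest is cycle (3) at 1.0175 (>1, arbitrage).

1.0175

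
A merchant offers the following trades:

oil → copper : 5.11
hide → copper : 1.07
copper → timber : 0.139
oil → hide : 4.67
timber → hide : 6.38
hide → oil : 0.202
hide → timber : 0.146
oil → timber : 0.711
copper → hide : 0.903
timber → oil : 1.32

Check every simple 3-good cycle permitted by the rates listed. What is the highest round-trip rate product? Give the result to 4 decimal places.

copper→timber→hide→copper: 0.139 × 6.38 × 1.07 = 0.94890
oil→copper→timber→oil: 5.11 × 0.139 × 1.32 = 0.93758
oil→copper→hide→oil: 5.11 × 0.903 × 0.202 = 0.93209
oil→timber→hide→oil: 0.711 × 6.38 × 0.202 = 0.91631
oil→hide→timber→oil: 4.67 × 0.146 × 1.32 = 0.90000
Maximum is copper→timber→hide→copper at 0.9489; no arbitrage — every cycle loses value.

0.9489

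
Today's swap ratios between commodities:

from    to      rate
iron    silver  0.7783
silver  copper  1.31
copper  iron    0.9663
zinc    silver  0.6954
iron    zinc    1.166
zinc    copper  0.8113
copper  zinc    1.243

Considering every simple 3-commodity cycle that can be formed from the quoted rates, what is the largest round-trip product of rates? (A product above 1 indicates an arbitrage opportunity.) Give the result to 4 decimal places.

silver→copper→zinc→silver: 1.31 × 1.243 × 0.6954 = 1.13234
silver→copper→iron→silver: 1.31 × 0.9663 × 0.7783 = 0.98521
iron→zinc→copper→iron: 1.166 × 0.8113 × 0.9663 = 0.91410
Maximum is silver→copper→zinc→silver at 1.1323; arbitrage exists.

1.1323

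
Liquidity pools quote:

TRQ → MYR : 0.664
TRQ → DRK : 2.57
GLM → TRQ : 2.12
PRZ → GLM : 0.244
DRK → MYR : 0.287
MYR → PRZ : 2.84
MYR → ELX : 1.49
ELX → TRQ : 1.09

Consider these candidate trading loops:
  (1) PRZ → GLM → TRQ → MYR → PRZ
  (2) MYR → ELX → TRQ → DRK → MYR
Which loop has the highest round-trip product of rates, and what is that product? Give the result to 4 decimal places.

(1) 0.244 × 2.12 × 0.664 × 2.84 = 0.97547
(2) 1.49 × 1.09 × 2.57 × 0.287 = 1.19792
Highest is cycle (2) at 1.1979 (>1, arbitrage).

1.1979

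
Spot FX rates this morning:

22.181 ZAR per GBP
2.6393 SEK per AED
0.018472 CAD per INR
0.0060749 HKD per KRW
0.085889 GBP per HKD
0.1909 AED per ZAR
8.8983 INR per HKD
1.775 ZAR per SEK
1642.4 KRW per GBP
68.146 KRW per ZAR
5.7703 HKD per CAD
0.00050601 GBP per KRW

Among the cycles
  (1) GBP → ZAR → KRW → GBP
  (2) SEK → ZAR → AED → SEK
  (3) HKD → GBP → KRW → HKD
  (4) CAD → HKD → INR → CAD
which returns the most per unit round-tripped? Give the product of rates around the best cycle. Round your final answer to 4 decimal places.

0.9485

(1) 22.181 × 68.146 × 0.00050601 = 0.76486
(2) 1.775 × 0.1909 × 2.6393 = 0.89432
(3) 0.085889 × 1642.4 × 0.0060749 = 0.85695
(4) 5.7703 × 8.8983 × 0.018472 = 0.94846
Highest is cycle (4) at 0.9485 (≤1, no arbitrage).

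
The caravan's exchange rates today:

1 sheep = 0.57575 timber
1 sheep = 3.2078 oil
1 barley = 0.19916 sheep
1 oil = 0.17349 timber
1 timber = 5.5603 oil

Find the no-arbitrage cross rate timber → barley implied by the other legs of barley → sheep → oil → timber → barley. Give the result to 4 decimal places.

Known legs of the cycle: 0.19916 × 3.2078 × 0.17349 = 0.11083676657352
For no arbitrage the full-cycle product must be 1, so the missing rate is 1 / 0.11083676657352 ≈ 9.022277.

9.0223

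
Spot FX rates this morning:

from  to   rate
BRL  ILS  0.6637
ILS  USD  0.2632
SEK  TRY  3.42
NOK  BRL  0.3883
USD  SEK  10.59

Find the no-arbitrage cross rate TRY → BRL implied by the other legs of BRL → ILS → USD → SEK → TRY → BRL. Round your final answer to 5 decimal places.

Known legs of the cycle: 0.6637 × 0.2632 × 10.59 × 3.42 = 6.326736815952
For no arbitrage the full-cycle product must be 1, so the missing rate is 1 / 6.326736815952 ≈ 0.1580594.

0.15806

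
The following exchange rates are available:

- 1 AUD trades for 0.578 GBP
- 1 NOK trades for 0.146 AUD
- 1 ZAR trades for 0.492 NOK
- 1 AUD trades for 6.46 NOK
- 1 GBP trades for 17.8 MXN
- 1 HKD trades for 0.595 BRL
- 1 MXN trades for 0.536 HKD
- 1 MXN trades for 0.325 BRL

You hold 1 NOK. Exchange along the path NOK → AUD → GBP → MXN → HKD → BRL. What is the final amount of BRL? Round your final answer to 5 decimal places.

0.47905

1 NOK × 0.146 = 0.146 AUD
0.146 AUD × 0.578 = 0.084388 GBP
0.084388 GBP × 17.8 = 1.5021064 MXN
1.5021064 MXN × 0.536 = 0.8051290304 HKD
0.8051290304 HKD × 0.595 = 0.479051773088 BRL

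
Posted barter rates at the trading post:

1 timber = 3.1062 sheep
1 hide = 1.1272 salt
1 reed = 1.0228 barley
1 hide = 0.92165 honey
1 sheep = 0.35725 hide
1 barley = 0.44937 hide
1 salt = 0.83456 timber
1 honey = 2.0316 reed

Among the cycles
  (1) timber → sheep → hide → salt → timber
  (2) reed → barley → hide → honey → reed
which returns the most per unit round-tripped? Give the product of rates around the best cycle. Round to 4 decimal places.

(1) 3.1062 × 0.35725 × 1.1272 × 0.83456 = 1.04390
(2) 1.0228 × 0.44937 × 0.92165 × 2.0316 = 0.86060
Highest is cycle (1) at 1.0439 (>1, arbitrage).

1.0439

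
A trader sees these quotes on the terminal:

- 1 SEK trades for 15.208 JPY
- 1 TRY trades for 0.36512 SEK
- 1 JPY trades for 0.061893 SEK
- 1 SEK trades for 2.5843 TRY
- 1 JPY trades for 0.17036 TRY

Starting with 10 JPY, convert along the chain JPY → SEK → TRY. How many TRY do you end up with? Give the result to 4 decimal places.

1.5995

10 JPY × 0.061893 = 0.61893 SEK
0.61893 SEK × 2.5843 = 1.599500799 TRY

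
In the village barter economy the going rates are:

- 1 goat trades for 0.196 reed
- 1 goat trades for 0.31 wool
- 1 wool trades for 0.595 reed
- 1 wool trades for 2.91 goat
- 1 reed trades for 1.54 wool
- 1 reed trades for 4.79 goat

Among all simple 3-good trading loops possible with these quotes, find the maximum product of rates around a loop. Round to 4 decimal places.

0.8835

reed→goat→wool→reed: 4.79 × 0.31 × 0.595 = 0.88352
reed→wool→goat→reed: 1.54 × 2.91 × 0.196 = 0.87835
Maximum is reed→goat→wool→reed at 0.8835; no arbitrage — every cycle loses value.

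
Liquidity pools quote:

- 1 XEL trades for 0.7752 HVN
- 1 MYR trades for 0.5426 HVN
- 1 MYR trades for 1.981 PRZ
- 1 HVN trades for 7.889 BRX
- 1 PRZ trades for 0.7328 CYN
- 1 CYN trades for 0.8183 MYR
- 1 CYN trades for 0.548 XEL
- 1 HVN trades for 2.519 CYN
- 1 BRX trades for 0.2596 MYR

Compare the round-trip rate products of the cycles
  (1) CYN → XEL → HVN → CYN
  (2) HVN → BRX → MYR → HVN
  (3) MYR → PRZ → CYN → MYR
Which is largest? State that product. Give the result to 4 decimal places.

(1) 0.548 × 0.7752 × 2.519 = 1.07010
(2) 7.889 × 0.2596 × 0.5426 = 1.11124
(3) 1.981 × 0.7328 × 0.8183 = 1.18791
Highest is cycle (3) at 1.1879 (>1, arbitrage).

1.1879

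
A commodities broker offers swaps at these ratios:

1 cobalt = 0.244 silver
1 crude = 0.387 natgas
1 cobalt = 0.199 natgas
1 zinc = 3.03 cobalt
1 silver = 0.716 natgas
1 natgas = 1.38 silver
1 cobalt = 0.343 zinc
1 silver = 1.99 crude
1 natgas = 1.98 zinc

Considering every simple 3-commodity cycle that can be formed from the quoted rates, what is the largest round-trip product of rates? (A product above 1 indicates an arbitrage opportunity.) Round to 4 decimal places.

1.1939

zinc→cobalt→natgas→zinc: 3.03 × 0.199 × 1.98 = 1.19388
silver→crude→natgas→silver: 1.99 × 0.387 × 1.38 = 1.06278
Maximum is zinc→cobalt→natgas→zinc at 1.1939; arbitrage exists.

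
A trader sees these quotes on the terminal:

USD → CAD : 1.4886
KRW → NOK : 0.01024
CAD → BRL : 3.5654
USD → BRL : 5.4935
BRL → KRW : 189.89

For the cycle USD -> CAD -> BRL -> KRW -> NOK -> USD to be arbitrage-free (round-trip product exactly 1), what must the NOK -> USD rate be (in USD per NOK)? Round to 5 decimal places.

0.09690

Known legs of the cycle: 1.4886 × 3.5654 × 189.89 × 0.01024 = 10.320205041782784
For no arbitrage the full-cycle product must be 1, so the missing rate is 1 / 10.320205041782784 ≈ 0.0968973.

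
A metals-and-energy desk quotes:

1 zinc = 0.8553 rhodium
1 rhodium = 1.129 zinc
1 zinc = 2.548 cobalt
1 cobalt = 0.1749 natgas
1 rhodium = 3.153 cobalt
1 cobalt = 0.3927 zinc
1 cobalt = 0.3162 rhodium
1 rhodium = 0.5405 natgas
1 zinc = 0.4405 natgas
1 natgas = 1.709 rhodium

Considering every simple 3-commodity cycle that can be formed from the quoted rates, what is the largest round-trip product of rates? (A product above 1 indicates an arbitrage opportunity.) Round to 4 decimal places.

rhodium→cobalt→zinc→rhodium: 3.153 × 0.3927 × 0.8553 = 1.05902
rhodium→cobalt→natgas→rhodium: 3.153 × 0.1749 × 1.709 = 0.94244
rhodium→zinc→cobalt→rhodium: 1.129 × 2.548 × 0.3162 = 0.90961
rhodium→zinc→natgas→rhodium: 1.129 × 0.4405 × 1.709 = 0.84993
Maximum is rhodium→cobalt→zinc→rhodium at 1.0590; arbitrage exists.

1.0590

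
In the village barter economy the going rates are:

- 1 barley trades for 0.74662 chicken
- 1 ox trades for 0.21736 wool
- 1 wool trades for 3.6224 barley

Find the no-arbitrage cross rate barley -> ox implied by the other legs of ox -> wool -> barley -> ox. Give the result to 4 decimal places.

1.2701

Known legs of the cycle: 0.21736 × 3.6224 = 0.787364864
For no arbitrage the full-cycle product must be 1, so the missing rate is 1 / 0.787364864 ≈ 1.270059.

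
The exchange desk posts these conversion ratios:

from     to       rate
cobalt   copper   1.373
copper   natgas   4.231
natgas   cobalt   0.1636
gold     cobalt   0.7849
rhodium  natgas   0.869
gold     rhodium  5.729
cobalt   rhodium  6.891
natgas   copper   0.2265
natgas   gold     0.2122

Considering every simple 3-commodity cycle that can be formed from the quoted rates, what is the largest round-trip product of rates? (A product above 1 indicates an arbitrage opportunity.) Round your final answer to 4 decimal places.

1.0564

natgas→gold→rhodium→natgas: 0.2122 × 5.729 × 0.869 = 1.05644
natgas→cobalt→rhodium→natgas: 0.1636 × 6.891 × 0.869 = 0.97968
natgas→cobalt→copper→natgas: 0.1636 × 1.373 × 4.231 = 0.95038
Maximum is natgas→gold→rhodium→natgas at 1.0564; arbitrage exists.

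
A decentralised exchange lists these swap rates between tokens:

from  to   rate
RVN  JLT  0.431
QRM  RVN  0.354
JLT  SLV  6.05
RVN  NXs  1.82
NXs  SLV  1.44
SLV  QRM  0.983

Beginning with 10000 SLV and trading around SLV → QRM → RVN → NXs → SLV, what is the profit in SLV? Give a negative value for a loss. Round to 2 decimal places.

10000 SLV × 0.983 = 9830 QRM
9830 QRM × 0.354 = 3479.82 RVN
3479.82 RVN × 1.82 = 6333.2724 NXs
6333.2724 NXs × 1.44 = 9119.912256 SLV
Net change: 9119.912256 − 10000 = -880.087744 SLV

-880.09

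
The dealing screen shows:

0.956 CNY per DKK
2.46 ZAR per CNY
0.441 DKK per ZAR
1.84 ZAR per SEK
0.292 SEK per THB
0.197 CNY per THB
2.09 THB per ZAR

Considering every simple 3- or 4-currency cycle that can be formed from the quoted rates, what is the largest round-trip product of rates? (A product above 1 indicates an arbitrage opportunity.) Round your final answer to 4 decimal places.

SEK→ZAR→THB→SEK: 1.84 × 2.09 × 0.292 = 1.12292
ZAR→DKK→CNY→ZAR: 0.441 × 0.956 × 2.46 = 1.03713
ZAR→THB→CNY→ZAR: 2.09 × 0.197 × 2.46 = 1.01286
Maximum is SEK→ZAR→THB→SEK at 1.1229; arbitrage exists.

1.1229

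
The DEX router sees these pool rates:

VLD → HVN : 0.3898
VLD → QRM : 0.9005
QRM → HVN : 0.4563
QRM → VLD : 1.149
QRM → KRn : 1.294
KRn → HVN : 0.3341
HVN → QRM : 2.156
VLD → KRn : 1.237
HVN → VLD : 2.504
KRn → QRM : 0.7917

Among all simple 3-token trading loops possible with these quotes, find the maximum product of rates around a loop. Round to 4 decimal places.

VLD→KRn→QRM→VLD: 1.237 × 0.7917 × 1.149 = 1.12525
VLD→KRn→HVN→VLD: 1.237 × 0.3341 × 2.504 = 1.03486
VLD→QRM→HVN→VLD: 0.9005 × 0.4563 × 2.504 = 1.02889
VLD→HVN→QRM→VLD: 0.3898 × 2.156 × 1.149 = 0.96563
KRn→HVN→QRM→KRn: 0.3341 × 2.156 × 1.294 = 0.93209
Maximum is VLD→KRn→QRM→VLD at 1.1253; arbitrage exists.

1.1253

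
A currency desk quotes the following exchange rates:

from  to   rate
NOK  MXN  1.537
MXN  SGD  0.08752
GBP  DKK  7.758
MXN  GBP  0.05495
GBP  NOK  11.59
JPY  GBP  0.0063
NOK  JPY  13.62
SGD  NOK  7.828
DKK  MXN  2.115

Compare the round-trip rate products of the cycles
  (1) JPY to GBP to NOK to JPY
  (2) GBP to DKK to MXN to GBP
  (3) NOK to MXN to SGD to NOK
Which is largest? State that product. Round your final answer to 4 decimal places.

(1) 0.0063 × 11.59 × 13.62 = 0.99449
(2) 7.758 × 2.115 × 0.05495 = 0.90163
(3) 1.537 × 0.08752 × 7.828 = 1.05301
Highest is cycle (3) at 1.0530 (>1, arbitrage).

1.0530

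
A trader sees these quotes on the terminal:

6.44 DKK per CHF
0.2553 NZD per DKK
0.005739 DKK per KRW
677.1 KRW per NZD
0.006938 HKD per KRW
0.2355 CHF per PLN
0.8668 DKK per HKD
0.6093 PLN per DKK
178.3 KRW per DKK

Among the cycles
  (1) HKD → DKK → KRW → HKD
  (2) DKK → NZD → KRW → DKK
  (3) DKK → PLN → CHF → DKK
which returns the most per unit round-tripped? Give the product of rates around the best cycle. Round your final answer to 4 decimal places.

1.0723

(1) 0.8668 × 178.3 × 0.006938 = 1.07227
(2) 0.2553 × 677.1 × 0.005739 = 0.99206
(3) 0.6093 × 0.2355 × 6.44 = 0.92408
Highest is cycle (1) at 1.0723 (>1, arbitrage).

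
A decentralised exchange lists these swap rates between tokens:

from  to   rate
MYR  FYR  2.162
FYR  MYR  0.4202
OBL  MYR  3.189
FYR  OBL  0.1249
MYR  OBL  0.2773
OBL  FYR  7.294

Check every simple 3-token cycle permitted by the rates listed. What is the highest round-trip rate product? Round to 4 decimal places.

0.8611

FYR→OBL→MYR→FYR: 0.1249 × 3.189 × 2.162 = 0.86114
FYR→MYR→OBL→FYR: 0.4202 × 0.2773 × 7.294 = 0.84991
Maximum is FYR→OBL→MYR→FYR at 0.8611; no arbitrage — every cycle loses value.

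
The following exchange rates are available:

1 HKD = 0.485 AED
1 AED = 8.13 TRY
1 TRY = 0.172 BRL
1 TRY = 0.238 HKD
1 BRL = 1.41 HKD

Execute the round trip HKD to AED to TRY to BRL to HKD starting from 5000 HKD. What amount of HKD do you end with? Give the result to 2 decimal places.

5000 HKD × 0.485 = 2425 AED
2425 AED × 8.13 = 19715.25 TRY
19715.25 TRY × 0.172 = 3391.023 BRL
3391.023 BRL × 1.41 = 4781.34243 HKD

4781.34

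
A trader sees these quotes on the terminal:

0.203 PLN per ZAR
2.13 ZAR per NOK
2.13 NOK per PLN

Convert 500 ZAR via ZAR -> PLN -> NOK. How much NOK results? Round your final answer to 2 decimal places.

500 ZAR × 0.203 = 101.5 PLN
101.5 PLN × 2.13 = 216.195 NOK

216.20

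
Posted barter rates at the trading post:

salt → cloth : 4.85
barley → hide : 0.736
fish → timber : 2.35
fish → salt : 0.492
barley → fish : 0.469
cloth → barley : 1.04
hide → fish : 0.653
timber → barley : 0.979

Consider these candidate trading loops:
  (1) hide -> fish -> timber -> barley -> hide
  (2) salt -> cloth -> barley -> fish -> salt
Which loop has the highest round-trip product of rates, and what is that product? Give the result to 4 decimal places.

1.1639

(1) 0.653 × 2.35 × 0.979 × 0.736 = 1.10571
(2) 4.85 × 1.04 × 0.469 × 0.492 = 1.16389
Highest is cycle (2) at 1.1639 (>1, arbitrage).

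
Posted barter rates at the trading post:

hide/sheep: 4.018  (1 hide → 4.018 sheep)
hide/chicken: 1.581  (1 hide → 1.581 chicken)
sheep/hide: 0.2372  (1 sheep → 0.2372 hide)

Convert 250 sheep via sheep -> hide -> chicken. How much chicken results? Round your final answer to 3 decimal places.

250 sheep × 0.2372 = 59.3 hide
59.3 hide × 1.581 = 93.7533 chicken

93.753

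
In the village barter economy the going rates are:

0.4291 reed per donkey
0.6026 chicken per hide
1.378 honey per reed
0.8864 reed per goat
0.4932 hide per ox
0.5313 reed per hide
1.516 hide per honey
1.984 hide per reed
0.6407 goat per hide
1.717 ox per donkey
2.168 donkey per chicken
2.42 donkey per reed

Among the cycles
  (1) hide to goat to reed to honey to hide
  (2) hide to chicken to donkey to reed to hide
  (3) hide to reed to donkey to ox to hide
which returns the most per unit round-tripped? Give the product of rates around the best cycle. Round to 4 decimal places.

(1) 0.6407 × 0.8864 × 1.378 × 1.516 = 1.18640
(2) 0.6026 × 2.168 × 0.4291 × 1.984 = 1.11221
(3) 0.5313 × 2.42 × 1.717 × 0.4932 = 1.08880
Highest is cycle (1) at 1.1864 (>1, arbitrage).

1.1864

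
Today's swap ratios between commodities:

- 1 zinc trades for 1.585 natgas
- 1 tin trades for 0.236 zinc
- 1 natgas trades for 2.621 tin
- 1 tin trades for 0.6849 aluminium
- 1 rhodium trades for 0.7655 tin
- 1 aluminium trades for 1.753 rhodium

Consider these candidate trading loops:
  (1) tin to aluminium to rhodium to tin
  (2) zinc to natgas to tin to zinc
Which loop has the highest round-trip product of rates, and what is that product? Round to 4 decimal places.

(1) 0.6849 × 1.753 × 0.7655 = 0.91908
(2) 1.585 × 2.621 × 0.236 = 0.98041
Highest is cycle (2) at 0.9804 (≤1, no arbitrage).

0.9804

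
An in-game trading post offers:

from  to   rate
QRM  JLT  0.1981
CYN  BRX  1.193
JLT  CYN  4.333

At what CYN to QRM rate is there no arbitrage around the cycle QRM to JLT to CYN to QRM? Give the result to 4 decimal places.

Known legs of the cycle: 0.1981 × 4.333 = 0.8583673
For no arbitrage the full-cycle product must be 1, so the missing rate is 1 / 0.8583673 ≈ 1.165002.

1.1650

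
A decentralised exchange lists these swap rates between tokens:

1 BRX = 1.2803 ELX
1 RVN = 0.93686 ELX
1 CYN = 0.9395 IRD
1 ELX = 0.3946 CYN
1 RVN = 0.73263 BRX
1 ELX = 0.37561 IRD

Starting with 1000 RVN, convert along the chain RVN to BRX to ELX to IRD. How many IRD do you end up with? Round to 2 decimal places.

352.32

1000 RVN × 0.73263 = 732.63 BRX
732.63 BRX × 1.2803 = 937.986189 ELX
937.986189 ELX × 0.37561 = 352.31699245029 IRD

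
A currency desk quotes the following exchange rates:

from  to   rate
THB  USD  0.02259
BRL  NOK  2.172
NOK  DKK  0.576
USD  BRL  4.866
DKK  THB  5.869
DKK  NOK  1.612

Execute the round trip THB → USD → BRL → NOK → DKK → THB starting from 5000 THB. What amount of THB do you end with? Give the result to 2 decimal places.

4035.57

5000 THB × 0.02259 = 112.95 USD
112.95 USD × 4.866 = 549.6147 BRL
549.6147 BRL × 2.172 = 1193.7631284 NOK
1193.7631284 NOK × 0.576 = 687.6075619584 DKK
687.6075619584 DKK × 5.869 = 4035.5687811338496 THB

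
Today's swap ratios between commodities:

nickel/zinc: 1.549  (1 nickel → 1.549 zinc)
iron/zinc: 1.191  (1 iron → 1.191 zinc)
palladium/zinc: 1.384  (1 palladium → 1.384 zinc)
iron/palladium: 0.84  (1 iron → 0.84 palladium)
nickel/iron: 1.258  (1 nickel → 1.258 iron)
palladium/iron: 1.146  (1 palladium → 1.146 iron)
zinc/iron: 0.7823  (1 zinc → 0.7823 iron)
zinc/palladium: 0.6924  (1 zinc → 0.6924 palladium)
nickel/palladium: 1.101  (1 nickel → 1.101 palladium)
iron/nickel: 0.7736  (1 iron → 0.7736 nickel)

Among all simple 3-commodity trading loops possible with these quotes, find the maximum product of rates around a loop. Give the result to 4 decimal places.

nickel→palladium→iron→nickel: 1.101 × 1.146 × 0.7736 = 0.97609
iron→zinc→palladium→iron: 1.191 × 0.6924 × 1.146 = 0.94505
nickel→zinc→iron→nickel: 1.549 × 0.7823 × 0.7736 = 0.93744
iron→palladium→zinc→iron: 0.84 × 1.384 × 0.7823 = 0.90947
Maximum is nickel→palladium→iron→nickel at 0.9761; no arbitrage — every cycle loses value.

0.9761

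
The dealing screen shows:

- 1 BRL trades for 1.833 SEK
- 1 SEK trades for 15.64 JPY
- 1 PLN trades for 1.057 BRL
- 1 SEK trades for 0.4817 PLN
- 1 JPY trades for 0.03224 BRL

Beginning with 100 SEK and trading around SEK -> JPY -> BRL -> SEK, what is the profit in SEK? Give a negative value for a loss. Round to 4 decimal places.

100 SEK × 15.64 = 1564 JPY
1564 JPY × 0.03224 = 50.42336 BRL
50.42336 BRL × 1.833 = 92.42601888 SEK
Net change: 92.42601888 − 100 = -7.57398112 SEK

-7.5740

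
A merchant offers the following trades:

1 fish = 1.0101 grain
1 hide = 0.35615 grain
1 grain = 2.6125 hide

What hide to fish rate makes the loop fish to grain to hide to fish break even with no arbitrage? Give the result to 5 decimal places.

Known legs of the cycle: 1.0101 × 2.6125 = 2.63888625
For no arbitrage the full-cycle product must be 1, so the missing rate is 1 / 2.63888625 ≈ 0.3789477.

0.37895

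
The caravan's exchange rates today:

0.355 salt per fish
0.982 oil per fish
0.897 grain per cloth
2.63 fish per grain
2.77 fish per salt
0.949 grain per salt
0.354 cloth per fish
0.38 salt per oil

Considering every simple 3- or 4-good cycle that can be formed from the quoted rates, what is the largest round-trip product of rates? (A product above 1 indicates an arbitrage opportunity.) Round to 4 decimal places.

salt→fish→oil→salt: 2.77 × 0.982 × 0.38 = 1.03365
salt→grain→fish→oil→salt: 0.949 × 2.63 × 0.982 × 0.38 = 0.93136
salt→grain→fish→salt: 0.949 × 2.63 × 0.355 = 0.88603
cloth→grain→fish→cloth: 0.897 × 2.63 × 0.354 = 0.83512
Maximum is salt→fish→oil→salt at 1.0337; arbitrage exists.

1.0337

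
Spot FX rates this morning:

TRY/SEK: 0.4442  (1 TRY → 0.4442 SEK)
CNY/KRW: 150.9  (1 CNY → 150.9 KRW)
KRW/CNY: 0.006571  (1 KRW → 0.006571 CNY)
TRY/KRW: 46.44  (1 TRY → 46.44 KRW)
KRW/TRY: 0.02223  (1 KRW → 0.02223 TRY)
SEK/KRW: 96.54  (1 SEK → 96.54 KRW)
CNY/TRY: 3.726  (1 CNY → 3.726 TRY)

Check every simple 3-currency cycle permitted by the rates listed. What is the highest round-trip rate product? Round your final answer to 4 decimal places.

1.1370

CNY→TRY→KRW→CNY: 3.726 × 46.44 × 0.006571 = 1.13702
KRW→TRY→SEK→KRW: 0.02223 × 0.4442 × 96.54 = 0.95329
Maximum is CNY→TRY→KRW→CNY at 1.1370; arbitrage exists.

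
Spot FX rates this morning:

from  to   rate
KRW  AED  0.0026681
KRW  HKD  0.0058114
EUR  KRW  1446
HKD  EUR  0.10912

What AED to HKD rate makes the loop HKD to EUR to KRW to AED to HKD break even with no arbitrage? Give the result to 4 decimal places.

Known legs of the cycle: 0.10912 × 1446 × 0.0026681 = 0.420992882112
For no arbitrage the full-cycle product must be 1, so the missing rate is 1 / 0.420992882112 ≈ 2.375337.

2.3753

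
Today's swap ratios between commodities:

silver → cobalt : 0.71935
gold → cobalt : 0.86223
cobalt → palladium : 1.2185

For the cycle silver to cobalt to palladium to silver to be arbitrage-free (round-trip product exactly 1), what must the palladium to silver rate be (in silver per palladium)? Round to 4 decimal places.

Known legs of the cycle: 0.71935 × 1.2185 = 0.876527975
For no arbitrage the full-cycle product must be 1, so the missing rate is 1 / 0.876527975 ≈ 1.140865.

1.1409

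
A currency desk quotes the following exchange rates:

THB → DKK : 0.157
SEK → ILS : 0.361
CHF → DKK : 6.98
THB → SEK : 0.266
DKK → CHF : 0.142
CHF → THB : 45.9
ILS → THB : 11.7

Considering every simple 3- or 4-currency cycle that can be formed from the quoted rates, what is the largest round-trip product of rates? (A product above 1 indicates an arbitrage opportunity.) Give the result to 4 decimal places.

SEK→ILS→THB→SEK: 0.361 × 11.7 × 0.266 = 1.12350
CHF→THB→DKK→CHF: 45.9 × 0.157 × 0.142 = 1.02329
Maximum is SEK→ILS→THB→SEK at 1.1235; arbitrage exists.

1.1235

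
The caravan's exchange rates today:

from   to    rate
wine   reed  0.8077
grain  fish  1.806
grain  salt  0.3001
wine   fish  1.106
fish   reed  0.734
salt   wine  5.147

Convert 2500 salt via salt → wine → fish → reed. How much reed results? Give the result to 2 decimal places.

2500 salt × 5.147 = 12867.5 wine
12867.5 wine × 1.106 = 14231.455 fish
14231.455 fish × 0.734 = 10445.88797 reed

10445.89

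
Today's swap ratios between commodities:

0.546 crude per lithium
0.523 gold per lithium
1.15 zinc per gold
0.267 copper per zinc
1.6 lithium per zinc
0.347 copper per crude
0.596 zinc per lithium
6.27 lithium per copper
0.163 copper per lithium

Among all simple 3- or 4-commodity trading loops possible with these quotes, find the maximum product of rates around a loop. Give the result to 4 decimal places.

1.1879

copper→lithium→crude→copper: 6.27 × 0.546 × 0.347 = 1.18793
gold→zinc→copper→lithium→gold: 1.15 × 0.267 × 6.27 × 0.523 = 1.00688
copper→lithium→zinc→copper: 6.27 × 0.596 × 0.267 = 0.99776
gold→zinc→lithium→gold: 1.15 × 1.6 × 0.523 = 0.96232
Maximum is copper→lithium→crude→copper at 1.1879; arbitrage exists.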